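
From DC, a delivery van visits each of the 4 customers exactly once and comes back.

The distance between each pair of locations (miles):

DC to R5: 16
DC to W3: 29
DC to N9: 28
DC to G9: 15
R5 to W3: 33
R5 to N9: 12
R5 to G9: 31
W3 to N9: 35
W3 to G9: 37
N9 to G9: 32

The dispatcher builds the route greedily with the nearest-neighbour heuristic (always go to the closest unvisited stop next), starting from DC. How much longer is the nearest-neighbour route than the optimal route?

From DC: G9=15, R5=16, N9=28, W3=29 → choose G9 (15).
From G9: R5=31, N9=32, W3=37 → choose R5 (31).
From R5: N9=12, W3=33 → choose N9 (12).
From N9: W3=35 → choose W3 (35).
NN route DC → G9 → R5 → N9 → W3 → DC costs 122.
Optimal: DC → R5 → N9 → W3 → G9 → DC costs 115 (by enumerating all 12 distinct tours).
Excess = 122 − 115 = 7.

7 miles longer than the optimal tour.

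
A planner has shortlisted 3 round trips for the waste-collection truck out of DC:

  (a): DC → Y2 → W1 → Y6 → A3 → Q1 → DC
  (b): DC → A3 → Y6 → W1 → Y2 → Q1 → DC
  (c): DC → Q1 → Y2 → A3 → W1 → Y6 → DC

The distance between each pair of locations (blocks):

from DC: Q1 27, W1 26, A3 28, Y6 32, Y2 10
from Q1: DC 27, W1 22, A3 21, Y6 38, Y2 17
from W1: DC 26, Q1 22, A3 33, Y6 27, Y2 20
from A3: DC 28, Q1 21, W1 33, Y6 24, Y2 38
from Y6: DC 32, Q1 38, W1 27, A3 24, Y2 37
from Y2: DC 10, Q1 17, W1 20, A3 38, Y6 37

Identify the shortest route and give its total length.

(a): 10 + 20 + 27 + 24 + 21 + 27 = 129
(b): 28 + 24 + 27 + 20 + 17 + 27 = 143
(c): 27 + 17 + 38 + 33 + 27 + 32 = 174

Shortest is (a), total 129 blocks.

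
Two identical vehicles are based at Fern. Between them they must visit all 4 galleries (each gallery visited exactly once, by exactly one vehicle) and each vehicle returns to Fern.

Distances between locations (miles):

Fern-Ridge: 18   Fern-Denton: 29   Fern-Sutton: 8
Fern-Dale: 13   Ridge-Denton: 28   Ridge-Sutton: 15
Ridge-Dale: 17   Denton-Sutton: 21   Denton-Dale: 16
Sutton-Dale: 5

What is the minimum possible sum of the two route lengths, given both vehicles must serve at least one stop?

Minimum combined distance: 91 miles.

There are 2^3 − 1 = 7 ways to divide the 4 stops into two non-empty groups. For each, the best each vehicle can do is its own shortest tour through its group:
  {Ridge} + {Denton, Sutton, Dale}: 36 + 58 = 94
  {Denton} + {Ridge, Sutton, Dale}: 58 + 48 = 106
  {Ridge, Denton} + {Sutton, Dale}: 75 + 26 = 101
  {Sutton} + {Ridge, Denton, Dale}: 16 + 75 = 91
  {Ridge, Sutton} + {Denton, Dale}: 41 + 58 = 99
  {Denton, Sutton} + {Ridge, Dale}: 58 + 48 = 106
  … (7 splits in total)
Best: vehicle 1 Fern → Sutton → Fern = 16; vehicle 2 Fern → Ridge → Denton → Dale → Fern = 75; combined 91.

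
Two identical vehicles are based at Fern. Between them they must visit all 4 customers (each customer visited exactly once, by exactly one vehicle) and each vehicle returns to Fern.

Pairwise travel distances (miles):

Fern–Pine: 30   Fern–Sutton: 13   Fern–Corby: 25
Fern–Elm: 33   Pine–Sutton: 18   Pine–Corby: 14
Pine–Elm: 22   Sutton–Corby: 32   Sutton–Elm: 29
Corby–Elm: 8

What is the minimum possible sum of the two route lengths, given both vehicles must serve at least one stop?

Minimum combined distance: 111 miles.

Try each way of splitting the stops between the two vehicles (each non-empty) and, for each split, find the best tour for each vehicle:
  {Pine} + {Sutton, Corby, Elm}: 60 + 75 = 135
  {Sutton} + {Pine, Corby, Elm}: 26 + 85 = 111
  {Pine, Sutton} + {Corby, Elm}: 61 + 66 = 127
  {Corby} + {Pine, Sutton, Elm}: 50 + 86 = 136
  {Pine, Corby} + {Sutton, Elm}: 69 + 75 = 144
  {Sutton, Corby} + {Pine, Elm}: 70 + 85 = 155
  … (7 splits in total)
Best: vehicle 1 Fern → Sutton → Fern = 26; vehicle 2 Fern → Pine → Corby → Elm → Fern = 85; combined 111.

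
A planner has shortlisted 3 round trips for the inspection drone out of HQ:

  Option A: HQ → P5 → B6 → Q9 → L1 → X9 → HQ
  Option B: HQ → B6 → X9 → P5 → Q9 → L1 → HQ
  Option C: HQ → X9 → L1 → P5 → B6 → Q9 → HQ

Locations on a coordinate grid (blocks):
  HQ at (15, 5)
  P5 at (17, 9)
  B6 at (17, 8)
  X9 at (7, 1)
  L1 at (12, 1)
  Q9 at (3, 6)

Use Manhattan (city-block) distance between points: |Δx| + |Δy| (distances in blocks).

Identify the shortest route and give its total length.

Option A: 6 + 1 + 16 + 14 + 5 + 12 = 54
Option B: 5 + 17 + 18 + 17 + 14 + 7 = 78
Option C: 12 + 5 + 13 + 1 + 16 + 13 = 60

54 blocks — Option A is the shortest.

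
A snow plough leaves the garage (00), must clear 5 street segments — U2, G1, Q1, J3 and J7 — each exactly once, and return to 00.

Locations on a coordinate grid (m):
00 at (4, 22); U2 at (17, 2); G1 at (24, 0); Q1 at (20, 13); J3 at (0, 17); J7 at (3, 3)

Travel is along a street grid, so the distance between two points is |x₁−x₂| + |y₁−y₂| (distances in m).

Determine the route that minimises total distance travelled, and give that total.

Shortest round trip = 92 m.

00→U2→G1→Q1→J3→J7→00: 33+9+17+24+17+20 = 120
00→U2→G1→Q1→J7→J3→00: 33+9+17+27+17+9 = 112
00→U2→G1→J3→Q1→J7→00: 33+9+41+24+27+20 = 154
00→U2→G1→J3→J7→Q1→00: 33+9+41+17+27+25 = 152
00→U2→G1→J7→Q1→J3→00: 33+9+24+27+24+9 = 126
00→U2→G1→J7→J3→Q1→00: 33+9+24+17+24+25 = 132
00→U2→Q1→G1→J3→J7→00: 33+14+17+41+17+20 = 142
00→U2→Q1→G1→J7→J3→00: 33+14+17+24+17+9 = 114
00→U2→Q1→J3→G1→J7→00: 33+14+24+41+24+20 = 156
00→U2→Q1→J3→J7→G1→00: 33+14+24+17+24+42 = 154
00→U2→Q1→J7→G1→J3→00: 33+14+27+24+41+9 = 148
00→U2→Q1→J7→J3→G1→00: 33+14+27+17+41+42 = 174
00→U2→J3→G1→Q1→J7→00: 33+32+41+17+27+20 = 170
00→U2→J3→G1→J7→Q1→00: 33+32+41+24+27+25 = 182
… (46 more)
00→Q1→G1→U2→J7→J3→00: 25+17+9+15+17+9 = 92  ← best
The minimum is 92.
One optimal route: 00 → Q1 → G1 → U2 → J7 → J3 → 00 (or its reverse).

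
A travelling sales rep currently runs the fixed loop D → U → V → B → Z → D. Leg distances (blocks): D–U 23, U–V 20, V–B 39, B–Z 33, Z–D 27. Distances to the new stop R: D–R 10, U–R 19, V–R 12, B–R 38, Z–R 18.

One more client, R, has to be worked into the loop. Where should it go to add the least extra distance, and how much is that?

Insertion cost between consecutive stops i–j is d(i,R) + d(R,j) − d(i,j):
  between D and U: 10 + 19 − 23 = 6
  between U and V: 19 + 12 − 20 = 11
  between V and B: 12 + 38 − 39 = 11
  between B and Z: 38 + 18 − 33 = 23
  between Z and D: 18 + 10 − 27 = 1
Cheapest insertion is between Z and D, adding 1.
New total = 142 + 1 = 143.

+1 blocks — insert R between Z and D.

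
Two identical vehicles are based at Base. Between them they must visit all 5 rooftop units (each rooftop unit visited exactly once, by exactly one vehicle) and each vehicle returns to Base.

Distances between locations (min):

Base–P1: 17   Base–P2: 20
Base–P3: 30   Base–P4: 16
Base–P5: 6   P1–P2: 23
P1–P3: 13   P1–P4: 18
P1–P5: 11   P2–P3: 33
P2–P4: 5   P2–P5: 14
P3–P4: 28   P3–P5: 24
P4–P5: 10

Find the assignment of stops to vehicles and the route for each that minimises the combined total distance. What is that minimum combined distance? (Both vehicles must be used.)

Try each way of splitting the stops between the two vehicles (each non-empty) and, for each split, find the best tour for each vehicle:
  {P1} + {P2, P3, P4, P5}: 34 + 83 = 117
  {P2} + {P1, P3, P4, P5}: 40 + 74 = 114
  {P1, P2} + {P3, P4, P5}: 60 + 74 = 134
  {P3} + {P1, P2, P4, P5}: 60 + 60 = 120
  {P1, P3} + {P2, P4, P5}: 60 + 41 = 101
  {P2, P3} + {P1, P4, P5}: 83 + 51 = 134
  … (15 splits in total)
  {P1, P2, P3, P4} + {P5}: 83 + 12 = 95  ← best
Best: vehicle 1 Base → P1 → P3 → P4 → P2 → Base = 83; vehicle 2 Base → P5 → Base = 12; combined 95.

95 min — the smallest possible combined total.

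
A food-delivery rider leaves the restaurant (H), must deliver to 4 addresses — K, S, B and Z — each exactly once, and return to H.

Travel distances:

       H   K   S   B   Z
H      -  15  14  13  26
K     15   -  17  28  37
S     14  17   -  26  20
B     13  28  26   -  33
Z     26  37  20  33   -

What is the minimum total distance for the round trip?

Shortest round trip = 98.

There are 12 distinct closed tours to check (reversals are equivalent).
H→K→S→B→Z→H: 15+17+26+33+26 = 117
H→K→S→Z→B→H: 15+17+20+33+13 = 98
H→K→B→S→Z→H: 15+28+26+20+26 = 115
H→K→B→Z→S→H: 15+28+33+20+14 = 110
H→K→Z→S→B→H: 15+37+20+26+13 = 111
H→K→Z→B→S→H: 15+37+33+26+14 = 125
H→S→K→B→Z→H: 14+17+28+33+26 = 118
H→S→K→Z→B→H: 14+17+37+33+13 = 114
H→S→B→K→Z→H: 14+26+28+37+26 = 131
H→S→Z→K→B→H: 14+20+37+28+13 = 112
H→B→K→S→Z→H: 13+28+17+20+26 = 104
H→B→S→K→Z→H: 13+26+17+37+26 = 119
The minimum is 98.
One optimal route: H → K → S → Z → B → H (or its reverse).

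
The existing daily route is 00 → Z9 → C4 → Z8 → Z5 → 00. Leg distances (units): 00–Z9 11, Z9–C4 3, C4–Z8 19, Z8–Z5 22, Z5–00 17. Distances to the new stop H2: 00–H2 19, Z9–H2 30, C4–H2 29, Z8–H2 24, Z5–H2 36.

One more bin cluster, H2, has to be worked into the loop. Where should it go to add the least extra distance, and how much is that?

Minimum extra distance: 34, inserting H2 between C4 and Z8.

Insertion cost between consecutive stops i–j is d(i,H2) + d(H2,j) − d(i,j):
  between 00 and Z9: 19 + 30 − 11 = 38
  between Z9 and C4: 30 + 29 − 3 = 56
  between C4 and Z8: 29 + 24 − 19 = 34
  between Z8 and Z5: 24 + 36 − 22 = 38
  between Z5 and 00: 36 + 19 − 17 = 38
Cheapest insertion is between C4 and Z8, adding 34.
New total = 72 + 34 = 106.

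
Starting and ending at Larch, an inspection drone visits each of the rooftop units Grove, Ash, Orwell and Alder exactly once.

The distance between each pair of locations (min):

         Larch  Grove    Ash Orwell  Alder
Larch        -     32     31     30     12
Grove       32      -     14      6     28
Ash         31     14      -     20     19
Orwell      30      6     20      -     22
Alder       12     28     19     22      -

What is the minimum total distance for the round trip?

Minimum total distance: 81 min.

Larch-Grove-Ash-Orwell-Alder-Larch: 32+14+20+22+12 = 100
Larch-Grove-Ash-Alder-Orwell-Larch: 32+14+19+22+30 = 117
Larch-Grove-Orwell-Ash-Alder-Larch: 32+6+20+19+12 = 89
Larch-Grove-Orwell-Alder-Ash-Larch: 32+6+22+19+31 = 110
Larch-Grove-Alder-Ash-Orwell-Larch: 32+28+19+20+30 = 129
Larch-Grove-Alder-Orwell-Ash-Larch: 32+28+22+20+31 = 133
Larch-Ash-Grove-Orwell-Alder-Larch: 31+14+6+22+12 = 85
Larch-Ash-Grove-Alder-Orwell-Larch: 31+14+28+22+30 = 125
Larch-Ash-Orwell-Grove-Alder-Larch: 31+20+6+28+12 = 97
Larch-Ash-Alder-Grove-Orwell-Larch: 31+19+28+6+30 = 114
Larch-Orwell-Grove-Ash-Alder-Larch: 30+6+14+19+12 = 81
Larch-Orwell-Ash-Grove-Alder-Larch: 30+20+14+28+12 = 104
The minimum is 81.
One optimal route: Larch → Orwell → Grove → Ash → Alder → Larch (or its reverse).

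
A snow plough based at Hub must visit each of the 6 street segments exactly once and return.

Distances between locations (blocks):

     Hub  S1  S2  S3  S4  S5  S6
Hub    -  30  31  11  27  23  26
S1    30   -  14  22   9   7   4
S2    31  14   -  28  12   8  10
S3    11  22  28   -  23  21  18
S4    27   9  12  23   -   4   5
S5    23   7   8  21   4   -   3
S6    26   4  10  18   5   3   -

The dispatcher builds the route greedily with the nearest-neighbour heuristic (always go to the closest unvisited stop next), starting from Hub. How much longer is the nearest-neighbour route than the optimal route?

From Hub: S3=11, S5=23, S6=26, S4=27, S1=30, S2=31 → choose S3 (11).
From S3: S6=18, S5=21, S1=22, S4=23, S2=28 → choose S6 (18).
From S6: S5=3, S1=4, S4=5, S2=10 → choose S5 (3).
From S5: S4=4, S1=7, S2=8 → choose S4 (4).
From S4: S1=9, S2=12 → choose S1 (9).
From S1: S2=14 → choose S2 (14).
NN route Hub → S3 → S6 → S5 → S4 → S1 → S2 → Hub costs 90.
Optimal: Hub → S2 → S5 → S4 → S1 → S6 → S3 → Hub costs 85 (by enumerating all 360 distinct tours).
Excess = 90 − 85 = 5.

5 blocks longer than the optimal tour.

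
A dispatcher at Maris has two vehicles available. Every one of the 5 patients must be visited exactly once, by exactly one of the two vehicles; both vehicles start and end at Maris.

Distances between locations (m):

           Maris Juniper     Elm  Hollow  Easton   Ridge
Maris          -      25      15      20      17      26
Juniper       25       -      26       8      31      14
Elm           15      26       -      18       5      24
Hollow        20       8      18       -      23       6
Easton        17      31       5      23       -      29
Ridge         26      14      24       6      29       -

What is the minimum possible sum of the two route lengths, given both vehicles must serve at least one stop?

Minimum combined distance: 102 m.

Check every non-empty split of the stops between the two vehicles; for each half take its own optimal tour:
  {Juniper} + {Elm, Hollow, Easton, Ridge}: 50 + 72 = 122
  {Elm} + {Juniper, Hollow, Easton, Ridge}: 30 + 85 = 115
  {Juniper, Elm} + {Hollow, Easton, Ridge}: 66 + 72 = 138
  {Hollow} + {Juniper, Elm, Easton, Ridge}: 40 + 85 = 125
  {Juniper, Hollow} + {Elm, Easton, Ridge}: 53 + 72 = 125
  {Elm, Hollow} + {Juniper, Easton, Ridge}: 53 + 85 = 138
  … (15 splits in total)
  {Elm, Easton} + {Juniper, Hollow, Ridge}: 37 + 65 = 102  ← best
Best: vehicle 1 Maris → Elm → Easton → Maris = 37; vehicle 2 Maris → Juniper → Hollow → Ridge → Maris = 65; combined 102.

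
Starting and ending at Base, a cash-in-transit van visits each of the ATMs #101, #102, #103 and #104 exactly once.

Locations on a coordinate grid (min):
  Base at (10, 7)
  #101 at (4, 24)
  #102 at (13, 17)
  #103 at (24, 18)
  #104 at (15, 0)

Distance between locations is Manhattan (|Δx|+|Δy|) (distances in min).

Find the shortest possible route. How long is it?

With 4 stops there are 4!/2 = 12 distinct round trips (a route and its reverse cost the same).
Base → #101 → #102 → #103 → #104 → Base: 23+16+12+27+12 = 90
Base → #101 → #102 → #104 → #103 → Base: 23+16+19+27+25 = 110
Base → #101 → #103 → #102 → #104 → Base: 23+26+12+19+12 = 92
Base → #101 → #103 → #104 → #102 → Base: 23+26+27+19+13 = 108
Base → #101 → #104 → #102 → #103 → Base: 23+35+19+12+25 = 114
Base → #101 → #104 → #103 → #102 → Base: 23+35+27+12+13 = 110
Base → #102 → #101 → #103 → #104 → Base: 13+16+26+27+12 = 94
Base → #102 → #101 → #104 → #103 → Base: 13+16+35+27+25 = 116
Base → #102 → #103 → #101 → #104 → Base: 13+12+26+35+12 = 98
Base → #102 → #104 → #101 → #103 → Base: 13+19+35+26+25 = 118
Base → #103 → #101 → #102 → #104 → Base: 25+26+16+19+12 = 98
Base → #103 → #102 → #101 → #104 → Base: 25+12+16+35+12 = 100
The minimum is 90.
One optimal route: Base → #101 → #102 → #103 → #104 → Base (or its reverse).

Minimum total distance: 90 min.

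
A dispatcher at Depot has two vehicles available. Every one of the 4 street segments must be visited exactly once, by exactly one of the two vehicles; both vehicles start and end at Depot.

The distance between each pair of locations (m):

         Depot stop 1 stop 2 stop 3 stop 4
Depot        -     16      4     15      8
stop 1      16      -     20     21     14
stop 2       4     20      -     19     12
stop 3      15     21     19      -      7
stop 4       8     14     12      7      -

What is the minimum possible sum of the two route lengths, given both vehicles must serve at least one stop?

60 m — the smallest possible combined total.

There are 2^3 − 1 = 7 ways to divide the 4 stops into two non-empty groups. For each, the best each vehicle can do is its own shortest tour through its group:
  {stop 1} + {stop 2, stop 3, stop 4}: 32 + 38 = 70
  {stop 2} + {stop 1, stop 3, stop 4}: 8 + 52 = 60
  {stop 1, stop 2} + {stop 3, stop 4}: 40 + 30 = 70
  {stop 3} + {stop 1, stop 2, stop 4}: 30 + 46 = 76
  {stop 1, stop 3} + {stop 2, stop 4}: 52 + 24 = 76
  {stop 2, stop 3} + {stop 1, stop 4}: 38 + 38 = 76
  … (7 splits in total)
Best: vehicle 1 Depot → stop 2 → Depot = 8; vehicle 2 Depot → stop 1 → stop 3 → stop 4 → Depot = 52; combined 60.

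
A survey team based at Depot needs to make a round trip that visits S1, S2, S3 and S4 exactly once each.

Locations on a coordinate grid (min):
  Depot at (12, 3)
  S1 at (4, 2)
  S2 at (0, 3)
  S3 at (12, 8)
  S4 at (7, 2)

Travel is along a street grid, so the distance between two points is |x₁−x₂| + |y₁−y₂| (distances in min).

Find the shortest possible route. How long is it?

Shortest round trip = 36 min.

With 4 stops there are 4!/2 = 12 distinct round trips (a route and its reverse cost the same).
Depot→S1→S2→S3→S4→Depot: 9+5+17+11+6 = 48
Depot→S1→S2→S4→S3→Depot: 9+5+8+11+5 = 38
Depot→S1→S3→S2→S4→Depot: 9+14+17+8+6 = 54
Depot→S1→S3→S4→S2→Depot: 9+14+11+8+12 = 54
Depot→S1→S4→S2→S3→Depot: 9+3+8+17+5 = 42
Depot→S1→S4→S3→S2→Depot: 9+3+11+17+12 = 52
Depot→S2→S1→S3→S4→Depot: 12+5+14+11+6 = 48
Depot→S2→S1→S4→S3→Depot: 12+5+3+11+5 = 36
Depot→S2→S3→S1→S4→Depot: 12+17+14+3+6 = 52
Depot→S2→S4→S1→S3→Depot: 12+8+3+14+5 = 42
Depot→S3→S1→S2→S4→Depot: 5+14+5+8+6 = 38
Depot→S3→S2→S1→S4→Depot: 5+17+5+3+6 = 36
The minimum is 36.
One optimal route: Depot → S2 → S1 → S4 → S3 → Depot (or its reverse).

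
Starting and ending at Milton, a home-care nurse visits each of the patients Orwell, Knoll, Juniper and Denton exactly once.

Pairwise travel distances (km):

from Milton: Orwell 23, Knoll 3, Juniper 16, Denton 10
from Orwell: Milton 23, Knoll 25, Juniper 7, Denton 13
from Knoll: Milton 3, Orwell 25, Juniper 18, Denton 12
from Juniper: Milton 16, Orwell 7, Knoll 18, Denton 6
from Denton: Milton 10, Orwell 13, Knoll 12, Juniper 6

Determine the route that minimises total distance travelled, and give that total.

With 4 stops there are 4!/2 = 12 distinct round trips (a route and its reverse cost the same).
Milton → Orwell → Knoll → Juniper → Denton → Milton: 23+25+18+6+10 = 82
Milton → Orwell → Knoll → Denton → Juniper → Milton: 23+25+12+6+16 = 82
Milton → Orwell → Juniper → Knoll → Denton → Milton: 23+7+18+12+10 = 70
Milton → Orwell → Juniper → Denton → Knoll → Milton: 23+7+6+12+3 = 51
Milton → Orwell → Denton → Knoll → Juniper → Milton: 23+13+12+18+16 = 82
Milton → Orwell → Denton → Juniper → Knoll → Milton: 23+13+6+18+3 = 63
Milton → Knoll → Orwell → Juniper → Denton → Milton: 3+25+7+6+10 = 51
Milton → Knoll → Orwell → Denton → Juniper → Milton: 3+25+13+6+16 = 63
Milton → Knoll → Juniper → Orwell → Denton → Milton: 3+18+7+13+10 = 51
Milton → Knoll → Denton → Orwell → Juniper → Milton: 3+12+13+7+16 = 51
Milton → Juniper → Orwell → Knoll → Denton → Milton: 16+7+25+12+10 = 70
Milton → Juniper → Knoll → Orwell → Denton → Milton: 16+18+25+13+10 = 82
The minimum is 51.
One optimal route: Milton → Orwell → Juniper → Denton → Knoll → Milton (or its reverse).

Minimum total distance: 51 km.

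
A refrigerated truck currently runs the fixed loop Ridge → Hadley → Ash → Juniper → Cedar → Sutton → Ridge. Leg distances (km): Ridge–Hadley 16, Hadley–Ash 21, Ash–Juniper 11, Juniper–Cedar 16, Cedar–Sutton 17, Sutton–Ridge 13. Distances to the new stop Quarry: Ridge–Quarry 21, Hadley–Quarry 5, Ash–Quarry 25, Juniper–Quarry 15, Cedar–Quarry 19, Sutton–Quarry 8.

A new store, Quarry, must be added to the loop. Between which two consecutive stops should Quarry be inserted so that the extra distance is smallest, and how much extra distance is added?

Minimum extra distance: 9 km, inserting Quarry between Hadley and Ash.

Insertion cost between consecutive stops i–j is d(i,Quarry) + d(Quarry,j) − d(i,j):
  between Ridge and Hadley: 21 + 5 − 16 = 10
  between Hadley and Ash: 5 + 25 − 21 = 9
  between Ash and Juniper: 25 + 15 − 11 = 29
  between Juniper and Cedar: 15 + 19 − 16 = 18
  between Cedar and Sutton: 19 + 8 − 17 = 10
  between Sutton and Ridge: 8 + 21 − 13 = 16
Cheapest insertion is between Hadley and Ash, adding 9.
New total = 94 + 9 = 103.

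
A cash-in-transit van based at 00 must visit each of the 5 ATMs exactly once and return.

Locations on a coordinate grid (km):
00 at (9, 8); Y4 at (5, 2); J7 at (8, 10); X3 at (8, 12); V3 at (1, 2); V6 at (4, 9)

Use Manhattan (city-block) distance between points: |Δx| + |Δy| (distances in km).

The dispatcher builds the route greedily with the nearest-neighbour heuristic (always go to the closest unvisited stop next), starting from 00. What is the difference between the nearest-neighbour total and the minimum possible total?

00: J7=3, X3=5, V6=6, Y4=10, V3=14 ⇒ J7
J7: X3=2, V6=5, Y4=11, V3=15 ⇒ X3
X3: V6=7, Y4=13, V3=17 ⇒ V6
V6: Y4=8, V3=10 ⇒ Y4
Y4: V3=4 ⇒ V3
NN route 00 → J7 → X3 → V6 → Y4 → V3 → 00 costs 38.
Optimal: 00 → Y4 → V3 → V6 → J7 → X3 → 00 costs 36 (by enumerating all 60 distinct tours).
Excess = 38 − 36 = 2.

The nearest-neighbour route is 2 km longer than optimal.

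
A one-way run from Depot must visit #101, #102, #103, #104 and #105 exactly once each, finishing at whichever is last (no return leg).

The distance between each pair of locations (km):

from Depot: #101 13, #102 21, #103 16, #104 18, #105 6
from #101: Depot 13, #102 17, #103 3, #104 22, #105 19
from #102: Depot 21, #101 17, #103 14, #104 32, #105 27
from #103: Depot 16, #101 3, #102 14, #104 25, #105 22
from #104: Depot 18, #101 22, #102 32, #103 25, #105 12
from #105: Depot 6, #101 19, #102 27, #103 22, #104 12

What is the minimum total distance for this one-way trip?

There are 5! = 120 possible orderings.
Depot - #101 - #102 - #103 - #104 - #105: 13+17+14+25+12 = 81
Depot - #101 - #102 - #103 - #105 - #104: 13+17+14+22+12 = 78
Depot - #101 - #102 - #104 - #103 - #105: 13+17+32+25+22 = 109
Depot - #101 - #102 - #104 - #105 - #103: 13+17+32+12+22 = 96
Depot - #101 - #102 - #105 - #103 - #104: 13+17+27+22+25 = 104
Depot - #101 - #102 - #105 - #104 - #103: 13+17+27+12+25 = 94
Depot - #101 - #103 - #102 - #104 - #105: 13+3+14+32+12 = 74
Depot - #101 - #103 - #102 - #105 - #104: 13+3+14+27+12 = 69
Depot - #101 - #103 - #104 - #102 - #105: 13+3+25+32+27 = 100
Depot - #101 - #103 - #104 - #105 - #102: 13+3+25+12+27 = 80
Depot - #101 - #103 - #105 - #102 - #104: 13+3+22+27+32 = 97
Depot - #101 - #103 - #105 - #104 - #102: 13+3+22+12+32 = 82
Depot - #101 - #104 - #102 - #103 - #105: 13+22+32+14+22 = 103
Depot - #101 - #104 - #102 - #105 - #103: 13+22+32+27+22 = 116
… (106 more)
Depot - #105 - #104 - #101 - #103 - #102: 6+12+22+3+14 = 57  ← best
The minimum is 57.
One shortest path: Depot → #105 → #104 → #101 → #103 → #102.

Minimum one-way distance = 57 km.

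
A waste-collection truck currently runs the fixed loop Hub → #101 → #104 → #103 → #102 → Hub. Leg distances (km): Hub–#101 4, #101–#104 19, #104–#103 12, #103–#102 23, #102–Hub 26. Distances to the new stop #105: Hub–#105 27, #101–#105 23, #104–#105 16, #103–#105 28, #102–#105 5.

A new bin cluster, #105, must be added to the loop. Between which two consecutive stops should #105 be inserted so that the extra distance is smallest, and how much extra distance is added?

Insertion cost between consecutive stops i–j is d(i,#105) + d(#105,j) − d(i,j):
  between Hub and #101: 27 + 23 − 4 = 46
  between #101 and #104: 23 + 16 − 19 = 20
  between #104 and #103: 16 + 28 − 12 = 32
  between #103 and #102: 28 + 5 − 23 = 10
  between #102 and Hub: 5 + 27 − 26 = 6
Cheapest insertion is between #102 and Hub, adding 6.
New total = 84 + 6 = 90.

+6 km — insert #105 between #102 and Hub.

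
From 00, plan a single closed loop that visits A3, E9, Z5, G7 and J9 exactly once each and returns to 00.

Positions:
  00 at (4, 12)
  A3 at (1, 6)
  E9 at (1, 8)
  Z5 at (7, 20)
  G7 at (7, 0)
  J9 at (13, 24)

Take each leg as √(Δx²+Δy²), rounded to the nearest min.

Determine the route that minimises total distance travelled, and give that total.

56 min — the shortest possible round trip.

With 5 stops there are 5!/2 = 60 distinct round trips (a route and its reverse cost the same).
00→A3→E9→Z5→G7→J9→00: 7+2+13+20+25+15 = 82
00→A3→E9→Z5→J9→G7→00: 7+2+13+7+25+12 = 66
00→A3→E9→G7→Z5→J9→00: 7+2+10+20+7+15 = 61
00→A3→E9→G7→J9→Z5→00: 7+2+10+25+7+9 = 60
00→A3→E9→J9→Z5→G7→00: 7+2+20+7+20+12 = 68
00→A3→E9→J9→G7→Z5→00: 7+2+20+25+20+9 = 83
00→A3→Z5→E9→G7→J9→00: 7+15+13+10+25+15 = 85
00→A3→Z5→E9→J9→G7→00: 7+15+13+20+25+12 = 92
00→A3→Z5→G7→E9→J9→00: 7+15+20+10+20+15 = 87
00→A3→Z5→G7→J9→E9→00: 7+15+20+25+20+5 = 92
00→A3→Z5→J9→E9→G7→00: 7+15+7+20+10+12 = 71
00→A3→Z5→J9→G7→E9→00: 7+15+7+25+10+5 = 69
00→A3→G7→E9→Z5→J9→00: 7+8+10+13+7+15 = 60
00→A3→G7→E9→J9→Z5→00: 7+8+10+20+7+9 = 61
… (46 more)
00→E9→A3→G7→J9→Z5→00: 5+2+8+25+7+9 = 56  ← best
The minimum is 56.
One optimal route: 00 → E9 → A3 → G7 → J9 → Z5 → 00 (or its reverse).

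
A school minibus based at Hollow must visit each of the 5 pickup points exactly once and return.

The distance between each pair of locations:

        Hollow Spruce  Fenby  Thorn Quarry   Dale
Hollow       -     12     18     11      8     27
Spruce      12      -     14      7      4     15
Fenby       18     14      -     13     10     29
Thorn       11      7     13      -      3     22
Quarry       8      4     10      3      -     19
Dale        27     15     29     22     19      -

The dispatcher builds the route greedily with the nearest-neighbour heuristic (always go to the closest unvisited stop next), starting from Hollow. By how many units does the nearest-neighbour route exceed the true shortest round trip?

Hollow: Quarry=8, Thorn=11, Spruce=12, Fenby=18, Dale=27 ⇒ Quarry
Quarry: Thorn=3, Spruce=4, Fenby=10, Dale=19 ⇒ Thorn
Thorn: Spruce=7, Fenby=13, Dale=22 ⇒ Spruce
Spruce: Fenby=14, Dale=15 ⇒ Fenby
Fenby: Dale=29 ⇒ Dale
NN route Hollow → Quarry → Thorn → Spruce → Fenby → Dale → Hollow costs 88.
Optimal: Hollow → Spruce → Dale → Fenby → Thorn → Quarry → Hollow costs 80 (by enumerating all 60 distinct tours).
Excess = 88 − 80 = 8.

Excess over optimum: 8.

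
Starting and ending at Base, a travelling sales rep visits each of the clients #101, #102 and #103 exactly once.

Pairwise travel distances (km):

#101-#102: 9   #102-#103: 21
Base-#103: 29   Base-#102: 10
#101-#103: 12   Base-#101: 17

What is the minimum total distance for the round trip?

60 km — the shortest possible round trip.

With 3 stops there are 3!/2 = 3 distinct round trips (a route and its reverse cost the same).
Base - #101 - #102 - #103 - Base: 17+9+21+29 = 76
Base - #101 - #103 - #102 - Base: 17+12+21+10 = 60
Base - #102 - #101 - #103 - Base: 10+9+12+29 = 60
The minimum is 60.
One optimal route: Base → #101 → #103 → #102 → Base (or its reverse).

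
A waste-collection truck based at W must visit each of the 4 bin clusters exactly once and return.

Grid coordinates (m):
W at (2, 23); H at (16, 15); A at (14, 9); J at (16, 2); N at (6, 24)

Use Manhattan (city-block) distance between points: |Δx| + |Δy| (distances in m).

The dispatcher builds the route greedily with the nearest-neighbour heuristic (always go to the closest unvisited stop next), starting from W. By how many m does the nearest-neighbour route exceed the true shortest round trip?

Excess over optimum: 4 m.

W: N=5, H=22, A=26, J=35 ⇒ N
N: H=19, A=23, J=32 ⇒ H
H: A=8, J=13 ⇒ A
A: J=9 ⇒ J
NN route W → N → H → A → J → W costs 76.
Optimal: W → H → J → A → N → W costs 72 (by enumerating all 12 distinct tours).
Excess = 76 − 72 = 4.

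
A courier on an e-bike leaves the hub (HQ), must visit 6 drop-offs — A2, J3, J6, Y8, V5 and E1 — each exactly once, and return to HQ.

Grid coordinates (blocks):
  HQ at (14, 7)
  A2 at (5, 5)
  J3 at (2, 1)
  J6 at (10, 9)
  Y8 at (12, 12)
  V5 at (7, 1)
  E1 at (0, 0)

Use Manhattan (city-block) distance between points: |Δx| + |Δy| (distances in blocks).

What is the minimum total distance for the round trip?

Shortest round trip = 52 blocks.

HQ-A2-J3-J6-Y8-V5-E1-HQ: 11+7+16+5+16+8+21 = 84
HQ-A2-J3-J6-Y8-E1-V5-HQ: 11+7+16+5+24+8+13 = 84
HQ-A2-J3-J6-V5-Y8-E1-HQ: 11+7+16+11+16+24+21 = 106
HQ-A2-J3-J6-V5-E1-Y8-HQ: 11+7+16+11+8+24+7 = 84
HQ-A2-J3-J6-E1-Y8-V5-HQ: 11+7+16+19+24+16+13 = 106
HQ-A2-J3-J6-E1-V5-Y8-HQ: 11+7+16+19+8+16+7 = 84
HQ-A2-J3-Y8-J6-V5-E1-HQ: 11+7+21+5+11+8+21 = 84
HQ-A2-J3-Y8-J6-E1-V5-HQ: 11+7+21+5+19+8+13 = 84
… (352 more)
HQ-A2-J3-E1-V5-J6-Y8-HQ: 11+7+3+8+11+5+7 = 52  ← best
The minimum is 52.
One optimal route: HQ → A2 → J3 → E1 → V5 → J6 → Y8 → HQ (or its reverse).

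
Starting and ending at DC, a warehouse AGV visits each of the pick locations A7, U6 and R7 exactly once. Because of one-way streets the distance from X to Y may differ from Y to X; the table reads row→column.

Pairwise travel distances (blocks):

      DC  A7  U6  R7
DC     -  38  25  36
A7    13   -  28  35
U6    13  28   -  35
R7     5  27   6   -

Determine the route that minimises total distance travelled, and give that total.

Minimum total distance: 83 blocks.

DC - A7 - U6 - R7 - DC: 38+28+35+5 = 106
DC - A7 - R7 - U6 - DC: 38+35+6+13 = 92
DC - U6 - A7 - R7 - DC: 25+28+35+5 = 93
DC - U6 - R7 - A7 - DC: 25+35+27+13 = 100
DC - R7 - A7 - U6 - DC: 36+27+28+13 = 104
DC - R7 - U6 - A7 - DC: 36+6+28+13 = 83
The minimum is 83.
One optimal route: DC → R7 → U6 → A7 → DC.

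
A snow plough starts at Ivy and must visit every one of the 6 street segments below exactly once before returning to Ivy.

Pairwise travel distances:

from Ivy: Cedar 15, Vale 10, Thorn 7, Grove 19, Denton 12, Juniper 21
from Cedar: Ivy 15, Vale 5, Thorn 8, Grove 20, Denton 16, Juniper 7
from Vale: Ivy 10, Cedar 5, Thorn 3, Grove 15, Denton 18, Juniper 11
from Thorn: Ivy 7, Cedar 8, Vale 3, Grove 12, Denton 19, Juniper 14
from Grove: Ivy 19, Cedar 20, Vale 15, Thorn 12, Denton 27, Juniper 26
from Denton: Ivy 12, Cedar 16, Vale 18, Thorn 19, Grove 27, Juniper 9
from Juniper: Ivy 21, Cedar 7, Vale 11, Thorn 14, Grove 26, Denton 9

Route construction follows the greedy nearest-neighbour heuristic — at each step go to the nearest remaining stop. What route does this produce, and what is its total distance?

Total distance 77 via the nearest-neighbour route Ivy → Thorn → Vale → Cedar → Juniper → Denton → Grove → Ivy.

At Ivy the remaining stops are Thorn 7, Vale 10, Denton 12, Cedar 15, Grove 19, Juniper 21; go to Thorn.
At Thorn the remaining stops are Vale 3, Cedar 8, Grove 12, Juniper 14, Denton 19; go to Vale.
At Vale the remaining stops are Cedar 5, Juniper 11, Grove 15, Denton 18; go to Cedar.
At Cedar the remaining stops are Juniper 7, Denton 16, Grove 20; go to Juniper.
At Juniper the remaining stops are Denton 9, Grove 26; go to Denton.
At Denton the remaining stops are Grove 27; go to Grove.
Return Grove→Ivy: 19.
Total = 7 + 3 + 5 + 7 + 9 + 27 + 19 = 77.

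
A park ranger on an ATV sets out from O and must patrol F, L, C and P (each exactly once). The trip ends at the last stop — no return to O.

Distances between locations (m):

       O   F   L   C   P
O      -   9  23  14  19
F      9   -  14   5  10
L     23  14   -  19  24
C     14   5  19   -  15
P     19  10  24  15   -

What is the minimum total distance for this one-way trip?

There are 4! = 24 possible orderings.
O - F - L - C - P: 9+14+19+15 = 57
O - F - L - P - C: 9+14+24+15 = 62
O - F - C - L - P: 9+5+19+24 = 57
O - F - C - P - L: 9+5+15+24 = 53
O - F - P - L - C: 9+10+24+19 = 62
O - F - P - C - L: 9+10+15+19 = 53
O - L - F - C - P: 23+14+5+15 = 57
O - L - F - P - C: 23+14+10+15 = 62
O - L - C - F - P: 23+19+5+10 = 57
O - L - C - P - F: 23+19+15+10 = 67
O - L - P - F - C: 23+24+10+5 = 62
O - L - P - C - F: 23+24+15+5 = 67
O - C - F - L - P: 14+5+14+24 = 57
O - C - F - P - L: 14+5+10+24 = 53
… (10 more)
The minimum is 53.
One shortest path: O → F → C → P → L.

53 m — the minimum one-way total.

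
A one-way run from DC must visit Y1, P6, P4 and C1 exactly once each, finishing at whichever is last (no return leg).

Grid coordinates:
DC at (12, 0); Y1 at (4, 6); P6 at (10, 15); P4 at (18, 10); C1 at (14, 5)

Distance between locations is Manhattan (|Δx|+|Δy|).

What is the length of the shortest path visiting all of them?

There are 4! = 24 possible orderings.
DC → Y1 → P6 → P4 → C1: 14+15+13+9 = 51
DC → Y1 → P6 → C1 → P4: 14+15+14+9 = 52
DC → Y1 → P4 → P6 → C1: 14+18+13+14 = 59
DC → Y1 → P4 → C1 → P6: 14+18+9+14 = 55
DC → Y1 → C1 → P6 → P4: 14+11+14+13 = 52
DC → Y1 → C1 → P4 → P6: 14+11+9+13 = 47
DC → P6 → Y1 → P4 → C1: 17+15+18+9 = 59
DC → P6 → Y1 → C1 → P4: 17+15+11+9 = 52
DC → P6 → P4 → Y1 → C1: 17+13+18+11 = 59
DC → P6 → P4 → C1 → Y1: 17+13+9+11 = 50
DC → P6 → C1 → Y1 → P4: 17+14+11+18 = 60
DC → P6 → C1 → P4 → Y1: 17+14+9+18 = 58
DC → P4 → Y1 → P6 → C1: 16+18+15+14 = 63
DC → P4 → Y1 → C1 → P6: 16+18+11+14 = 59
… (10 more)
DC → C1 → P4 → P6 → Y1: 7+9+13+15 = 44  ← best
The minimum is 44.
One shortest path: DC → C1 → P4 → P6 → Y1.

Shortest open route: 44.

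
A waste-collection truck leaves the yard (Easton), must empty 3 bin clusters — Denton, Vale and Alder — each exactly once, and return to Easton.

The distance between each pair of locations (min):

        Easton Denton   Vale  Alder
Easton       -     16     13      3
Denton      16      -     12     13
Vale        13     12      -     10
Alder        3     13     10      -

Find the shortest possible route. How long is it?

There are 3 distinct closed tours to check (reversals are equivalent).
Easton-Denton-Vale-Alder-Easton: 16+12+10+3 = 41
Easton-Denton-Alder-Vale-Easton: 16+13+10+13 = 52
Easton-Vale-Denton-Alder-Easton: 13+12+13+3 = 41
The minimum is 41.
One optimal route: Easton → Denton → Vale → Alder → Easton (or its reverse).

Shortest round trip = 41 min.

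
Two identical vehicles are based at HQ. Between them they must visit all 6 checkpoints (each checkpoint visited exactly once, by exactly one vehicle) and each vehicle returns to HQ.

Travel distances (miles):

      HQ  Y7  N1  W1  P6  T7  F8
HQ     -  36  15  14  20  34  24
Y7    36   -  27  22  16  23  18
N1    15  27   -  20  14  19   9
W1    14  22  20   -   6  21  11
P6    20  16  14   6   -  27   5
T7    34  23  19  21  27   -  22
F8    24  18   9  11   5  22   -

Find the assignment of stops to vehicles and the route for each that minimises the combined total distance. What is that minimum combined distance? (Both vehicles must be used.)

Minimum combined distance: 128 miles.

Check every non-empty split of the stops between the two vehicles; for each half take its own optimal tour:
  {Y7} + {N1, W1, P6, T7, F8}: 72 + 81 = 153
  {N1} + {Y7, W1, P6, T7, F8}: 30 + 100 = 130
  {Y7, N1} + {W1, P6, T7, F8}: 78 + 81 = 159
  {W1} + {Y7, N1, P6, T7, F8}: 28 + 100 = 128
  {Y7, W1} + {N1, P6, T7, F8}: 72 + 81 = 153
  {N1, W1} + {Y7, P6, T7, F8}: 49 + 100 = 149
  … (31 splits in total)
Best: vehicle 1 HQ → W1 → HQ = 28; vehicle 2 HQ → N1 → T7 → Y7 → F8 → P6 → HQ = 100; combined 128.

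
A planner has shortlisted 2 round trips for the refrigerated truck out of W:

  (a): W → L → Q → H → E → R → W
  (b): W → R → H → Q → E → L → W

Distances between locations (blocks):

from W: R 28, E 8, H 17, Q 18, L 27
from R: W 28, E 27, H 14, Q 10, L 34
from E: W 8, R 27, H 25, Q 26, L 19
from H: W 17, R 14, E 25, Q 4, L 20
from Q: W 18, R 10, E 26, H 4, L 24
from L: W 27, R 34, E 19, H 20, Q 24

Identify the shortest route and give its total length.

(a): 27 + 24 + 4 + 25 + 27 + 28 = 135
(b): 28 + 14 + 4 + 26 + 19 + 27 = 118

118 blocks — (b) is the shortest.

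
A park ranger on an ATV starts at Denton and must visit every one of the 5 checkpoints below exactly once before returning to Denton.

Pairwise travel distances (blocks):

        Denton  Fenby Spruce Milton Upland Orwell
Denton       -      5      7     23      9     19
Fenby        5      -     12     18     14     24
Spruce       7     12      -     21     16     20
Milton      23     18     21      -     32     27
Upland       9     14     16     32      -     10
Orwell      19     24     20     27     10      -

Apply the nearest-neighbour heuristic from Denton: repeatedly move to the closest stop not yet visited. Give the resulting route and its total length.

At Denton the remaining stops are Fenby 5, Spruce 7, Upland 9, Orwell 19, Milton 23; go to Fenby.
At Fenby the remaining stops are Spruce 12, Upland 14, Milton 18, Orwell 24; go to Spruce.
At Spruce the remaining stops are Upland 16, Orwell 20, Milton 21; go to Upland.
At Upland the remaining stops are Orwell 10, Milton 32; go to Orwell.
At Orwell the remaining stops are Milton 27; go to Milton.
Return Milton→Denton: 23.
Total = 5 + 12 + 16 + 10 + 27 + 23 = 93.

Nearest-neighbour total = 93 blocks; route Denton → Fenby → Spruce → Upland → Orwell → Milton → Denton.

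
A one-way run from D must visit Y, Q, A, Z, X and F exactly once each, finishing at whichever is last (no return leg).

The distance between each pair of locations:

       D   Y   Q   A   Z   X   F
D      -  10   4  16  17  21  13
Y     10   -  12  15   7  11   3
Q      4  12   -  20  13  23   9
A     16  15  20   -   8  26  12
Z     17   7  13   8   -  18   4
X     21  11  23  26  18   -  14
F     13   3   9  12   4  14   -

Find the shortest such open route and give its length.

Minimum one-way distance = 50.

There are 6! = 720 possible orderings.
D→Y→Q→A→Z→X→F: 10+12+20+8+18+14 = 82
D→Y→Q→A→Z→F→X: 10+12+20+8+4+14 = 68
D→Y→Q→A→X→Z→F: 10+12+20+26+18+4 = 90
D→Y→Q→A→X→F→Z: 10+12+20+26+14+4 = 86
D→Y→Q→A→F→Z→X: 10+12+20+12+4+18 = 76
D→Y→Q→A→F→X→Z: 10+12+20+12+14+18 = 86
D→Y→Q→Z→A→X→F: 10+12+13+8+26+14 = 83
D→Y→Q→Z→A→F→X: 10+12+13+8+12+14 = 69
… (712 more)
D→Q→A→Z→F→Y→X: 4+20+8+4+3+11 = 50  ← best
The minimum is 50.
One shortest path: D → Q → A → Z → F → Y → X.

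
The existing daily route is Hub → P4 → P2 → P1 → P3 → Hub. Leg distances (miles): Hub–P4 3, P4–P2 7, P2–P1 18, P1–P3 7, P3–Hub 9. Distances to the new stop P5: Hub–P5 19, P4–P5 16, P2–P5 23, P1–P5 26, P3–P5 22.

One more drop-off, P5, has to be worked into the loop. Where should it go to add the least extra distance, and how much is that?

Adding 31 miles by placing P5 on the P2–P1 leg.

Insertion cost between consecutive stops i–j is d(i,P5) + d(P5,j) − d(i,j):
  between Hub and P4: 19 + 16 − 3 = 32
  between P4 and P2: 16 + 23 − 7 = 32
  between P2 and P1: 23 + 26 − 18 = 31
  between P1 and P3: 26 + 22 − 7 = 41
  between P3 and Hub: 22 + 19 − 9 = 32
Cheapest insertion is between P2 and P1, adding 31.
New total = 44 + 31 = 75.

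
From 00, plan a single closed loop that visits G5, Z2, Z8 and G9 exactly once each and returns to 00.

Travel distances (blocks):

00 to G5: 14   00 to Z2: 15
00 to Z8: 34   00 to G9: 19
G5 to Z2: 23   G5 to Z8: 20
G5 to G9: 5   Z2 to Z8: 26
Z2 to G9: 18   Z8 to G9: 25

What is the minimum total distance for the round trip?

With 4 stops there are 4!/2 = 12 distinct round trips (a route and its reverse cost the same).
00 - G5 - Z2 - Z8 - G9 - 00: 14+23+26+25+19 = 107
00 - G5 - Z2 - G9 - Z8 - 00: 14+23+18+25+34 = 114
00 - G5 - Z8 - Z2 - G9 - 00: 14+20+26+18+19 = 97
00 - G5 - Z8 - G9 - Z2 - 00: 14+20+25+18+15 = 92
00 - G5 - G9 - Z2 - Z8 - 00: 14+5+18+26+34 = 97
00 - G5 - G9 - Z8 - Z2 - 00: 14+5+25+26+15 = 85
00 - Z2 - G5 - Z8 - G9 - 00: 15+23+20+25+19 = 102
00 - Z2 - G5 - G9 - Z8 - 00: 15+23+5+25+34 = 102
00 - Z2 - Z8 - G5 - G9 - 00: 15+26+20+5+19 = 85
00 - Z2 - G9 - G5 - Z8 - 00: 15+18+5+20+34 = 92
00 - Z8 - G5 - Z2 - G9 - 00: 34+20+23+18+19 = 114
00 - Z8 - Z2 - G5 - G9 - 00: 34+26+23+5+19 = 107
The minimum is 85.
One optimal route: 00 → G5 → G9 → Z8 → Z2 → 00 (or its reverse).

85 blocks — the shortest possible round trip.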